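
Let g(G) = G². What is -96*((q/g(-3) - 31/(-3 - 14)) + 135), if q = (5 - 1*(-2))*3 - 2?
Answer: -680224/51 ≈ -13338.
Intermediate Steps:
q = 19 (q = (5 + 2)*3 - 2 = 7*3 - 2 = 21 - 2 = 19)
-96*((q/g(-3) - 31/(-3 - 14)) + 135) = -96*((19/((-3)²) - 31/(-3 - 14)) + 135) = -96*((19/9 - 31/(-17)) + 135) = -96*((19*(⅑) - 31*(-1/17)) + 135) = -96*((19/9 + 31/17) + 135) = -96*(602/153 + 135) = -96*21257/153 = -680224/51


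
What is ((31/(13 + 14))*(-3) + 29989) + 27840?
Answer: 520430/9 ≈ 57826.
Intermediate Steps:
((31/(13 + 14))*(-3) + 29989) + 27840 = ((31/27)*(-3) + 29989) + 27840 = (-31/9 + 29989) + 27840 = 269870/9 + 27840 = 520430/9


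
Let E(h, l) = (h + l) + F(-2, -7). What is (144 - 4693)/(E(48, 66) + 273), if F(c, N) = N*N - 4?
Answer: -4549/432 ≈ -10.530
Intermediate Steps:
F(c, N) = -4 + N² (F(c, N) = N² - 4 = -4 + N²)
E(h, l) = 45 + h + l (E(h, l) = (h + l) + (-4 + (-7)²) = (h + l) + (-4 + 49) = (h + l) + 45 = 45 + h + l)
(144 - 4693)/(E(48, 66) + 273) = (144 - 4693)/((45 + 48 + 66) + 273) = -4549/(159 + 273) = -4549/432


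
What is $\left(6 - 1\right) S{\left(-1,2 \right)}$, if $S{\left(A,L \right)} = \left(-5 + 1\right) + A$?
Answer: $-25$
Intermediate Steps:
$S{\left(A,L \right)} = -4 + A$
$\left(6 - 1\right) S{\left(-1,2 \right)} = \left(6 - 1\right) \left(-4 - 1\right) = 5 \left(-5\right) = -25$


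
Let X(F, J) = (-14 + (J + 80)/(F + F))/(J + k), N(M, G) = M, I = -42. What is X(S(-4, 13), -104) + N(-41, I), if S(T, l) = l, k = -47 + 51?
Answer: -26553/650 ≈ -40.851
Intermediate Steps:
k = 4
X(F, J) = (-14 + (80 + J)/(2*F))/(4 + J) (X(F, J) = (-14 + (J + 80)/(F + F))/(J + 4) = (-14 + (80 + J)/((2*F)))/(4 + J) = (-14 + (80 + J)*(1/(2*F)))/(4 + J) = (-14 + (80 + J)/(2*F))/(4 + J))
X(S(-4, 13), -104) + N(-41, I) = (½)*(80 - 104 - 28*13)/(13*(4 - 104)) - 41 = (½)*(1/13)*(80 - 104 - 364)/(-100) - 41 = (½)*(1/13)*(-1/100)*(-388) - 41 = 97/650 - 41 = -26553/650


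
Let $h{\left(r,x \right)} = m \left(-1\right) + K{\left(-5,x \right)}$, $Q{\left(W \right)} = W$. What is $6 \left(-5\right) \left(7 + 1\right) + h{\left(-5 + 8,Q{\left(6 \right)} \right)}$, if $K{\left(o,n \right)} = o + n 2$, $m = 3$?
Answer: $-236$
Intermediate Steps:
$K{\left(o,n \right)} = o + 2 n$
$h{\left(r,x \right)} = -8 + 2 x$ ($h{\left(r,x \right)} = 3 \left(-1\right) + \left(-5 + 2 x\right) = -3 + \left(-5 + 2 x\right) = -8 + 2 x$)
$6 \left(-5\right) \left(7 + 1\right) + h{\left(-5 + 8,Q{\left(6 \right)} \right)} = 6 \left(-5\right) \left(7 + 1\right) + \left(-8 + 2 \cdot 6\right) = \left(-30\right) 8 + \left(-8 + 12\right) = -240 + 4 = -236$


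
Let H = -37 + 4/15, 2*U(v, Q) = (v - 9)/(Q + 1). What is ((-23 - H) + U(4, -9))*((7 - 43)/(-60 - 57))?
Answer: 3371/780 ≈ 4.3218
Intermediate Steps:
U(v, Q) = (-9 + v)/(2*(1 + Q)) (U(v, Q) = ((v - 9)/(Q + 1))/2 = ((-9 + v)/(1 + Q))/2 = (-9 + v)/(2*(1 + Q)))
H = -551/15 (H = -37 + 4*(1/15) = -37 + 4/15 = -551/15 ≈ -36.733)
((-23 - H) + U(4, -9))*((7 - 43)/(-60 - 57)) = ((-23 - 1*(-551/15)) + (-9 + 4)/(2*(1 - 9)))*((7 - 43)/(-60 - 57)) = ((-23 + 551/15) + (1/2)*(-5)/(-8))*(-36/(-117)) = (206/15 + (1/2)*(-1/8)*(-5))*(-36*(-1/117)) = (206/15 + 5/16)*(4/13) = (3371/240)*(4/13) = 3371/780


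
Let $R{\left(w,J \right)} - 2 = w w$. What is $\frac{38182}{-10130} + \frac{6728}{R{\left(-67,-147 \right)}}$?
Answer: $- \frac{51660361}{22746915} \approx -2.2711$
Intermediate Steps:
$R{\left(w,J \right)} = 2 + w^{2}$ ($R{\left(w,J \right)} = 2 + w w = 2 + w^{2}$)
$\frac{38182}{-10130} + \frac{6728}{R{\left(-67,-147 \right)}} = \frac{38182}{-10130} + \frac{6728}{2 + \left(-67\right)^{2}} = 38182 \left(- \frac{1}{10130}\right) + \frac{6728}{2 + 4489} = - \frac{19091}{5065} + \frac{6728}{4491} = - \frac{51660361}{22746915}$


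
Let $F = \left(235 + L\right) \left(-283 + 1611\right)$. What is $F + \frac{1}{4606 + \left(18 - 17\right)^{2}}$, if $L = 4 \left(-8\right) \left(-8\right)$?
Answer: $\frac{3003985137}{4607} \approx 6.5205 \cdot 10^{5}$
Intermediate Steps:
$L = 256$ ($L = \left(-32\right) \left(-8\right) = 256$)
$F = 652048$ ($F = \left(235 + 256\right) \left(-283 + 1611\right) = 491 \cdot 1328 = 652048$)
$F + \frac{1}{4606 + \left(18 - 17\right)^{2}} = 652048 + \frac{1}{4606 + \left(18 - 17\right)^{2}} = 652048 + \frac{1}{4606 + 1^{2}} = 652048 + \frac{1}{4606 + 1} = 652048 + \frac{1}{4607} = \frac{3003985137}{4607}$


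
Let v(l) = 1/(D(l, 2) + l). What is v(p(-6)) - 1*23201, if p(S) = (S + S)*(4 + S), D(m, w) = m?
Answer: -1113647/48 ≈ -23201.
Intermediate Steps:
p(S) = 2*S*(4 + S) (p(S) = (2*S)*(4 + S) = 2*S*(4 + S))
v(l) = 1/(2*l) (v(l) = 1/(l + l) = 1/(2*l))
v(p(-6)) - 1*23201 = 1/(2*((2*(-6)*(4 - 6)))) - 1*23201 = 1/(2*((2*(-6)*(-2)))) - 23201 = (½)/24 - 23201 = (½)*(1/24) - 23201 = 1/48 - 23201 = -1113647/48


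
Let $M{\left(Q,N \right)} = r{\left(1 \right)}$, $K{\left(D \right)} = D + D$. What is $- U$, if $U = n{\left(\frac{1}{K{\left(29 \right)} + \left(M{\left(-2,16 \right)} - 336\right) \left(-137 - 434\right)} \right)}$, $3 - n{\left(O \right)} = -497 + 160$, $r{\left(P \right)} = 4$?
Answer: $-340$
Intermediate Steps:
$K{\left(D \right)} = 2 D$
$M{\left(Q,N \right)} = 4$
$n{\left(O \right)} = 340$ ($n{\left(O \right)} = 3 - \left(-497 + 160\right) = 3 - -337 = 3 + 337 = 340$)
$U = 340$
$- U = \left(-1\right) 340 = -340$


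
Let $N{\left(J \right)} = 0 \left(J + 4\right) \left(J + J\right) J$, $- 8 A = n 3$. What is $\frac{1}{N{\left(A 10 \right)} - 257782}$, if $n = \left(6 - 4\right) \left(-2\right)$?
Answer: $- \frac{1}{257782} \approx -3.8792 \cdot 10^{-6}$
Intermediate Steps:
$n = -4$ ($n = \left(6 - 4\right) \left(-2\right) = 2 \left(-2\right) = -4$)
$A = \frac{3}{2}$ ($A = - \frac{\left(-4\right) 3}{8} = \left(- \frac{1}{8}\right) \left(-12\right) = \frac{3}{2} \approx 1.5$)
$N{\left(J \right)} = 0$ ($N{\left(J \right)} = 0 \left(4 + J\right) 2 J J = 0 \cdot 2 J \left(4 + J\right) J = 0 J = 0$)
$\frac{1}{N{\left(A 10 \right)} - 257782} = \frac{1}{0 - 257782} = \frac{1}{-257782} = - \frac{1}{257782}$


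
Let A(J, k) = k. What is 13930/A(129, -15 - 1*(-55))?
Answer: 1393/4 ≈ 348.25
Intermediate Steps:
13930/A(129, -15 - 1*(-55)) = 13930/(-15 - 1*(-55)) = 13930/(-15 + 55) = 13930/40 = 13930*(1/40) = 1393/4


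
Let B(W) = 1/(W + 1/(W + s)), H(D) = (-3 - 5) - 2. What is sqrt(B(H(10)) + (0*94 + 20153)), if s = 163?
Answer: 2*sqrt(11778568934)/1529 ≈ 141.96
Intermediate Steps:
H(D) = -10 (H(D) = -8 - 2 = -10)
B(W) = 1/(W + 1/(163 + W)) (B(W) = 1/(W + 1/(W + 163)) = 1/(W + 1/(163 + W)))
sqrt(B(H(10)) + (0*94 + 20153)) = sqrt((163 - 10)/(1 + (-10)**2 + 163*(-10)) + (0*94 + 20153)) = sqrt(153/(1 + 100 - 1630) + (0 + 20153)) = sqrt(153/(-1529) + 20153) = sqrt(-1/1529*153 + 20153) = sqrt(-153/1529 + 20153) = sqrt(30813784/1529) = 2*sqrt(11778568934)/1529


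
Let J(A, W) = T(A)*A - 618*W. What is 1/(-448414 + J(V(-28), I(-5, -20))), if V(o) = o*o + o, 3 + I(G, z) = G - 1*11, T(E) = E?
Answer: 1/134864 ≈ 7.4149e-6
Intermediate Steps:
I(G, z) = -14 + G (I(G, z) = -3 + (G - 1*11) = -3 + (G - 11) = -3 + (-11 + G) = -14 + G)
V(o) = o + o² (V(o) = o² + o = o + o²)
J(A, W) = A² - 618*W (J(A, W) = A*A - 618*W = A² - 618*W)
1/(-448414 + J(V(-28), I(-5, -20))) = 1/(-448414 + ((-28*(1 - 28))² - 618*(-14 - 5))) = 1/(-448414 + ((-28*(-27))² - 618*(-19))) = 1/(-448414 + (756² + 11742)) = 1/(-448414 + (571536 + 11742)) = 1/(-448414 + 583278) = 1/134864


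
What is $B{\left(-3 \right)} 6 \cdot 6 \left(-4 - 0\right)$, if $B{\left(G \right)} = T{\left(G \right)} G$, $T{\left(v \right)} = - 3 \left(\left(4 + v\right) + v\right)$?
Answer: $2592$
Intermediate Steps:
$T{\left(v \right)} = -12 - 6 v$ ($T{\left(v \right)} = - 3 \left(4 + 2 v\right) = -12 - 6 v$)
$B{\left(G \right)} = G \left(-12 - 6 G\right)$ ($B{\left(G \right)} = \left(-12 - 6 G\right) G = G \left(-12 - 6 G\right)$)
$B{\left(-3 \right)} 6 \cdot 6 \left(-4 - 0\right) = \left(-6\right) \left(-3\right) \left(2 - 3\right) 6 \cdot 6 \left(-4 - 0\right) = \left(-6\right) \left(-3\right) \left(-1\right) 36 \left(-4 + 0\right) = - 18 \cdot 36 \left(-4\right) = \left(-18\right) \left(-144\right) = 2592$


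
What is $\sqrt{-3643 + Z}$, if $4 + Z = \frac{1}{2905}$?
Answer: $\frac{97 i \sqrt{3271030}}{2905} \approx 60.39 i$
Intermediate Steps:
$Z = - \frac{11619}{2905}$ ($Z = -4 + \frac{1}{2905} = - \frac{11619}{2905} \approx -3.9997$)
$\sqrt{-3643 + Z} = \sqrt{-3643 - \frac{11619}{2905}} = \sqrt{- \frac{10594534}{2905}} = \frac{97 i \sqrt{3271030}}{2905}$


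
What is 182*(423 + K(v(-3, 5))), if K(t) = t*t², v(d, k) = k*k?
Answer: 2920736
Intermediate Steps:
v(d, k) = k²
K(t) = t³
182*(423 + K(v(-3, 5))) = 182*(423 + (5²)³) = 182*(423 + 25³) = 182*(423 + 15625) = 182*16048 = 2920736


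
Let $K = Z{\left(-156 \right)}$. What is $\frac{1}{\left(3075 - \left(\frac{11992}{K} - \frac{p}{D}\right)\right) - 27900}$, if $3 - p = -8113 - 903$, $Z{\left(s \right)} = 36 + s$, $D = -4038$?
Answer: $- \frac{20190}{499244191} \approx -4.0441 \cdot 10^{-5}$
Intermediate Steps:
$p = 9019$ ($p = 3 - \left(-8113 - 903\right) = 3 - -9016 = 3 + 9016 = 9019$)
$K = -120$ ($K = 36 - 156 = -120$)
$\frac{1}{\left(3075 - \left(\frac{11992}{K} - \frac{p}{D}\right)\right) - 27900} = \frac{1}{\left(3075 + \left(\frac{9019}{-4038} - \frac{11992}{-120}\right)\right) - 27900} = \frac{1}{\left(3075 + \left(9019 \left(- \frac{1}{4038}\right) - - \frac{1499}{15}\right)\right) - 27900} = \frac{1}{\left(3075 + \left(- \frac{9019}{4038} + \frac{1499}{15}\right)\right) - 27900} = \frac{1}{\left(3075 + \frac{1972559}{20190}\right) - 27900} = \frac{1}{\frac{64056809}{20190} - 27900} = \frac{1}{- \frac{499244191}{20190}} = - \frac{20190}{499244191}$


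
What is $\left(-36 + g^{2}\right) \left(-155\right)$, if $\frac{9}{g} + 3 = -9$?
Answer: $\frac{87885}{16} \approx 5492.8$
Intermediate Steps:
$g = - \frac{3}{4}$ ($g = \frac{9}{-3 - 9} = \frac{9}{-12} = 9 \left(- \frac{1}{12}\right) = - \frac{3}{4} \approx -0.75$)
$\left(-36 + g^{2}\right) \left(-155\right) = \left(-36 + \left(- \frac{3}{4}\right)^{2}\right) \left(-155\right) = \left(-36 + \frac{9}{16}\right) \left(-155\right) = \left(- \frac{567}{16}\right) \left(-155\right) = \frac{87885}{16}$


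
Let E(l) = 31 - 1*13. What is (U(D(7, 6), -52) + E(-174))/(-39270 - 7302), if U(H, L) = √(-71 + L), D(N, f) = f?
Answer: -3/7762 - I*√123/46572 ≈ -0.0003865 - 0.00023814*I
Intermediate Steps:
E(l) = 18 (E(l) = 31 - 13 = 18)
(U(D(7, 6), -52) + E(-174))/(-39270 - 7302) = (√(-71 - 52) + 18)/(-39270 - 7302) = (√(-123) + 18)/(-46572) = (I*√123 + 18)*(-1/46572) = (18 + I*√123)*(-1/46572) = -3/7762 - I*√123/46572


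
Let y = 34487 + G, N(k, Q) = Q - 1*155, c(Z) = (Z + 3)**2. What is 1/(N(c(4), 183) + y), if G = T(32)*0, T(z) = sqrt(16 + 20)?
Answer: 1/34515 ≈ 2.8973e-5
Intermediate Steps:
c(Z) = (3 + Z)**2
N(k, Q) = -155 + Q (N(k, Q) = Q - 155 = -155 + Q)
T(z) = 6 (T(z) = sqrt(36) = 6)
G = 0 (G = 6*0 = 0)
y = 34487 (y = 34487 + 0 = 34487)
1/(N(c(4), 183) + y) = 1/((-155 + 183) + 34487) = 1/(28 + 34487) = 1/34515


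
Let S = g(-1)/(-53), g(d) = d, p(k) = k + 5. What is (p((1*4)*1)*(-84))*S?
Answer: -756/53 ≈ -14.264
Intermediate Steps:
p(k) = 5 + k
S = 1/53 (S = -1/(-53) = -1*(-1/53) = 1/53 ≈ 0.018868)
(p((1*4)*1)*(-84))*S = ((5 + (1*4)*1)*(-84))*(1/53) = ((5 + 4*1)*(-84))*(1/53) = ((5 + 4)*(-84))*(1/53) = (9*(-84))*(1/53) = -756*1/53 = -756/53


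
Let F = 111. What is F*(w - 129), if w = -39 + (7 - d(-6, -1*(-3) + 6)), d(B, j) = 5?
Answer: -18426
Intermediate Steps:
w = -37 (w = -39 + (7 - 1*5) = -39 + (7 - 5) = -39 + 2 = -37)
F*(w - 129) = 111*(-37 - 129) = 111*(-166) = -18426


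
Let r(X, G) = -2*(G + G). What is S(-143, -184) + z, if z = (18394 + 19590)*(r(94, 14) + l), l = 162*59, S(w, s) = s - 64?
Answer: 360923720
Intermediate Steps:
S(w, s) = -64 + s
r(X, G) = -4*G
l = 9558
z = 360923968 (z = (18394 + 19590)*(-4*14 + 9558) = 37984*(-56 + 9558) = 37984*9502 = 360923968)
S(-143, -184) + z = (-64 - 184) + 360923968 = -248 + 360923968 = 360923720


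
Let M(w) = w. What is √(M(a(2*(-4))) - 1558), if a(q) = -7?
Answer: I*√1565 ≈ 39.56*I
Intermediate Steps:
√(M(a(2*(-4))) - 1558) = √(-7 - 1558) = √(-1565) = I*√1565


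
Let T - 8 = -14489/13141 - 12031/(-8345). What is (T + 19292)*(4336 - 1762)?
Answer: 5447888856265284/109661645 ≈ 4.9679e+7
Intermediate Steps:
T = 914481826/109661645 (T = 8 + (-14489/13141 - 12031/(-8345)) = 8 + (-14489*1/13141 - 12031*(-1/8345)) = 8 + (-14489/13141 + 12031/8345) = 8 + 37188666/109661645 = 914481826/109661645 ≈ 8.3391)
(T + 19292)*(4336 - 1762) = (914481826/109661645 + 19292)*(4336 - 1762) = (2116506937166/109661645)*2574 = 5447888856265284/109661645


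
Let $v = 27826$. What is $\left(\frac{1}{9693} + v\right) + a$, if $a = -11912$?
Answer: $\frac{154254403}{9693} \approx 15914.0$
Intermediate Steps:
$\left(\frac{1}{9693} + v\right) + a = \left(\frac{1}{9693} + 27826\right) - 11912 = \frac{269717419}{9693} - 11912 = \frac{154254403}{9693}$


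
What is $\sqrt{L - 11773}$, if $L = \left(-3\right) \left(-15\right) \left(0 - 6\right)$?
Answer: $i \sqrt{12043} \approx 109.74 i$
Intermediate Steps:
$L = -270$ ($L = 45 \left(-6\right) = -270$)
$\sqrt{L - 11773} = \sqrt{-270 - 11773} = \sqrt{-12043} = i \sqrt{12043}$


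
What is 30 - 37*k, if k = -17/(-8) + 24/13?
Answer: -12161/104 ≈ -116.93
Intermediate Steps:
k = 413/104 (k = -17*(-⅛) + 24*(1/13) = 17/8 + 24/13 = 413/104 ≈ 3.9712)
30 - 37*k = 30 - 37*413/104 = 30 - 15281/104 = -12161/104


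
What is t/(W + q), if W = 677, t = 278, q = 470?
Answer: 278/1147 ≈ 0.24237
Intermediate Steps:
t/(W + q) = 278/(677 + 470) = 278/1147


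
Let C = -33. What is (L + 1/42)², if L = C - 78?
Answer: 21724921/1764 ≈ 12316.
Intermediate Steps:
L = -111 (L = -33 - 78 = -111)
(L + 1/42)² = (-111 + 1/42)² = (-4661/42)² = 21724921/1764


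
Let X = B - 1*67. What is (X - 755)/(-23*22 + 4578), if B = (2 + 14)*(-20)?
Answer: -571/2036 ≈ -0.28045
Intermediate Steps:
B = -320 (B = 16*(-20) = -320)
X = -387 (X = -320 - 1*67 = -320 - 67 = -387)
(X - 755)/(-23*22 + 4578) = (-387 - 755)/(-23*22 + 4578) = -1142/(-506 + 4578) = -1142/4072 = -1142*1/4072 = -571/2036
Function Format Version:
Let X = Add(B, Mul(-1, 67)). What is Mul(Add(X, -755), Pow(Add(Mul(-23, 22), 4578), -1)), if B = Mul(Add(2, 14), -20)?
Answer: Rational(-571, 2036) ≈ -0.28045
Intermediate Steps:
B = -320 (B = Mul(16, -20) = -320)
X = -387 (X = Add(-320, Mul(-1, 67)) = Add(-320, -67) = -387)
Mul(Add(X, -755), Pow(Add(Mul(-23, 22), 4578), -1)) = Mul(Add(-387, -755), Pow(Add(Mul(-23, 22), 4578), -1)) = Mul(-1142, Pow(Add(-506, 4578), -1)) = Mul(-1142, Pow(4072, -1)) = Mul(-1142, Rational(1, 4072)) = Rational(-571, 2036)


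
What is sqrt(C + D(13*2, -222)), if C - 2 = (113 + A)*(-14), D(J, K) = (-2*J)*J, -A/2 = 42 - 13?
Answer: 2*I*sqrt(530) ≈ 46.043*I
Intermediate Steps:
A = -58 (A = -2*(42 - 13) = -2*29 = -58)
D(J, K) = -2*J**2
C = -768 (C = 2 + (113 - 58)*(-14) = 2 + 55*(-14) = 2 - 770 = -768)
sqrt(C + D(13*2, -222)) = sqrt(-768 - 2*(13*2)**2) = sqrt(-768 - 2*26**2) = sqrt(-768 - 2*676) = sqrt(-768 - 1352) = sqrt(-2120) = 2*I*sqrt(530)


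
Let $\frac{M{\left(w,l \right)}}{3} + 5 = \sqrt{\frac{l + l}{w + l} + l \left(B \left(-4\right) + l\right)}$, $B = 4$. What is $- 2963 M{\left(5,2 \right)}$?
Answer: $44445 - \frac{71112 i \sqrt{21}}{7} \approx 44445.0 - 46554.0 i$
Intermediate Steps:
$M{\left(w,l \right)} = -15 + 3 \sqrt{l \left(-16 + l\right) + \frac{2 l}{l + w}}$ ($M{\left(w,l \right)} = -15 + 3 \sqrt{\frac{l + l}{w + l} + l \left(4 \left(-4\right) + l\right)} = -15 + 3 \sqrt{\frac{2 l}{l + w} + l \left(-16 + l\right)} = -15 + 3 \sqrt{l \left(-16 + l\right) + \frac{2 l}{l + w}}$)
$- 2963 M{\left(5,2 \right)} = - 2963 \left(-15 + 3 \sqrt{\frac{2 \left(2 + \left(-16 + 2\right) \left(2 + 5\right)\right)}{2 + 5}}\right) = - 2963 \left(-15 + 3 \sqrt{\frac{2 \left(2 - 98\right)}{7}}\right) = - 2963 \left(-15 + 3 \sqrt{2 \cdot \frac{1}{7} \left(2 - 98\right)}\right) = - 2963 \left(-15 + 3 \sqrt{2 \cdot \frac{1}{7} \left(-96\right)}\right) = - 2963 \left(-15 + 3 \sqrt{- \frac{192}{7}}\right) = - 2963 \left(-15 + 3 \frac{8 i \sqrt{21}}{7}\right) = - 2963 \left(-15 + \frac{24 i \sqrt{21}}{7}\right) = 44445 - \frac{71112 i \sqrt{21}}{7}$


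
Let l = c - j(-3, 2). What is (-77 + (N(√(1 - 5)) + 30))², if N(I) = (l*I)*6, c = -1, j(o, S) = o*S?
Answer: (47 - 60*I)² ≈ -1391.0 - 5640.0*I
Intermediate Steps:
j(o, S) = S*o
l = 5 (l = -1 - 2*(-3) = -1 - 1*(-6) = -1 + 6 = 5)
N(I) = 30*I (N(I) = (5*I)*6 = 30*I)
(-77 + (N(√(1 - 5)) + 30))² = (-77 + (30*√(1 - 5) + 30))² = (-77 + (30*√(-4) + 30))² = (-77 + (30*(2*I) + 30))² = (-77 + (60*I + 30))² = (-77 + (30 + 60*I))² = (-47 + 60*I)²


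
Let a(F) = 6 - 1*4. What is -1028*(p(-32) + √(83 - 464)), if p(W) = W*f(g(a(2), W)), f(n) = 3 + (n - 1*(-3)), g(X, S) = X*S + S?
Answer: -2960640 - 1028*I*√381 ≈ -2.9606e+6 - 20066.0*I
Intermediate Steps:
a(F) = 2 (a(F) = 6 - 4 = 2)
g(X, S) = S + S*X (g(X, S) = S*X + S = S + S*X)
f(n) = 6 + n (f(n) = 3 + (n + 3) = 3 + (3 + n) = 6 + n)
p(W) = W*(6 + 3*W) (p(W) = W*(6 + W*(1 + 2)) = W*(6 + W*3) = W*(6 + 3*W))
-1028*(p(-32) + √(83 - 464)) = -1028*(3*(-32)*(2 - 32) + √(83 - 464)) = -1028*(3*(-32)*(-30) + √(-381)) = -1028*(2880 + I*√381) = -2960640 - 1028*I*√381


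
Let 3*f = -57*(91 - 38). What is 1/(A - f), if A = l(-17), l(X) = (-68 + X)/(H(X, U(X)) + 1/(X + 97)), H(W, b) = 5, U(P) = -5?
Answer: 401/397007 ≈ 0.0010101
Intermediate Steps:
f = -1007 (f = (-57*(91 - 38))/3 = (-57*53)/3 = (⅓)*(-3021) = -1007)
l(X) = (-68 + X)/(5 + 1/(97 + X)) (l(X) = (-68 + X)/(5 + 1/(X + 97)) = (-68 + X)/(5 + 1/(97 + X)))
A = -6800/401 (A = (-6596 + (-17)² + 29*(-17))/(486 + 5*(-17)) = (-6596 + 289 - 493)/(486 - 85) = -6800/401 ≈ -16.958)
1/(A - f) = 1/(-6800/401 - 1*(-1007)) = 1/(-6800/401 + 1007) = 1/(397007/401) = 401/397007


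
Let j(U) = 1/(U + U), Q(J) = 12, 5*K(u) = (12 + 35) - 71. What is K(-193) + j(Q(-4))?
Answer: -571/120 ≈ -4.7583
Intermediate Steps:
K(u) = -24/5 (K(u) = ((12 + 35) - 71)/5 = (47 - 71)/5 = (1/5)*(-24) = -24/5)
j(U) = 1/(2*U)
K(-193) + j(Q(-4)) = -24/5 + (1/2)/12 = -24/5 + (1/2)*(1/12) = -24/5 + 1/24 = -571/120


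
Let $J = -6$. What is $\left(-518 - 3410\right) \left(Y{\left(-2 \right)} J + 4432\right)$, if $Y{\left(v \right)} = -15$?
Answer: $-17762416$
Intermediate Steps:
$\left(-518 - 3410\right) \left(Y{\left(-2 \right)} J + 4432\right) = \left(-518 - 3410\right) \left(\left(-15\right) \left(-6\right) + 4432\right) = - 3928 \left(90 + 4432\right) = \left(-3928\right) 4522 = -17762416$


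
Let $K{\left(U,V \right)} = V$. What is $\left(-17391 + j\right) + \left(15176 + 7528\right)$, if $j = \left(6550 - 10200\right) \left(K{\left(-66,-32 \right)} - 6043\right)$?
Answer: $22179063$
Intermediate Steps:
$j = 22173750$ ($j = \left(6550 - 10200\right) \left(-32 - 6043\right) = \left(-3650\right) \left(-6075\right) = 22173750$)
$\left(-17391 + j\right) + \left(15176 + 7528\right) = \left(-17391 + 22173750\right) + \left(15176 + 7528\right) = 22156359 + 22704 = 22179063$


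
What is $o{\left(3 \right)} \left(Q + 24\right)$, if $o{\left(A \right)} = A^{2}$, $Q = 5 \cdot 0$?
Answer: $216$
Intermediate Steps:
$Q = 0$
$o{\left(3 \right)} \left(Q + 24\right) = 3^{2} \left(0 + 24\right) = 9 \cdot 24 = 216$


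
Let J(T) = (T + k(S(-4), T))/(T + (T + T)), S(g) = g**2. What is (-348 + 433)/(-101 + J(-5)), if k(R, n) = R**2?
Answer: -1275/1766 ≈ -0.72197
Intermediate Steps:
J(T) = (256 + T)/(3*T) (J(T) = (T + ((-4)**2)**2)/(T + (T + T)) = (T + 16**2)/(T + 2*T) = (T + 256)/((3*T)) = (256 + T)*(1/(3*T)) = (256 + T)/(3*T))
(-348 + 433)/(-101 + J(-5)) = (-348 + 433)/(-101 + (1/3)*(256 - 5)/(-5)) = 85/(-101 + (1/3)*(-1/5)*251) = 85/(-101 - 251/15) = 85/(-1766/15) = 85*(-15/1766) = -1275/1766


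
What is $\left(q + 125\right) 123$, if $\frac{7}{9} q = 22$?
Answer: $\frac{131979}{7} \approx 18854.0$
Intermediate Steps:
$q = \frac{198}{7}$ ($q = \frac{9}{7} \cdot 22 = \frac{198}{7} \approx 28.286$)
$\left(q + 125\right) 123 = \left(\frac{198}{7} + 125\right) 123 = \frac{1073}{7} \cdot 123 = \frac{131979}{7}$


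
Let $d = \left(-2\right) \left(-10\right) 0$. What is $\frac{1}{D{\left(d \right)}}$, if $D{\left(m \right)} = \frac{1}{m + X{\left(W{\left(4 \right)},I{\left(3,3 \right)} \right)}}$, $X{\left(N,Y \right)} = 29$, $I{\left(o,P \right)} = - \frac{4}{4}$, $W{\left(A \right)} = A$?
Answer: $29$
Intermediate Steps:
$I{\left(o,P \right)} = -1$ ($I{\left(o,P \right)} = \left(-4\right) \frac{1}{4} = -1$)
$d = 0$ ($d = 20 \cdot 0 = 0$)
$D{\left(m \right)} = \frac{1}{29 + m}$ ($D{\left(m \right)} = \frac{1}{m + 29} = \frac{1}{29 + m}$)
$\frac{1}{D{\left(d \right)}} = \frac{1}{\frac{1}{29 + 0}} = \frac{1}{\frac{1}{29}} = 29$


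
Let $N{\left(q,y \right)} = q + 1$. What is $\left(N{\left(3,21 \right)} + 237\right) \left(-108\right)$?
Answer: $-26028$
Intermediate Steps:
$N{\left(q,y \right)} = 1 + q$
$\left(N{\left(3,21 \right)} + 237\right) \left(-108\right) = \left(\left(1 + 3\right) + 237\right) \left(-108\right) = \left(4 + 237\right) \left(-108\right) = 241 \left(-108\right) = -26028$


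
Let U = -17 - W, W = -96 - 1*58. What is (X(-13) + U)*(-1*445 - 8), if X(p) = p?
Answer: -56172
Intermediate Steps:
W = -154 (W = -96 - 58 = -154)
U = 137 (U = -17 - 1*(-154) = -17 + 154 = 137)
(X(-13) + U)*(-1*445 - 8) = (-13 + 137)*(-1*445 - 8) = 124*(-445 - 8) = 124*(-453) = -56172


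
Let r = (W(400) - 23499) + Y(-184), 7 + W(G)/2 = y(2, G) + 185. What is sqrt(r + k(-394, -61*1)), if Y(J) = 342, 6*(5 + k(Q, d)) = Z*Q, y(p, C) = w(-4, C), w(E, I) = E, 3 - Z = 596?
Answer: sqrt(145137)/3 ≈ 126.99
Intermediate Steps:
Z = -593 (Z = 3 - 1*596 = 3 - 596 = -593)
y(p, C) = -4
k(Q, d) = -5 - 593*Q/6 (k(Q, d) = -5 + (-593*Q)/6 = -5 - 593*Q/6)
W(G) = 348 (W(G) = -14 + 2*(-4 + 185) = -14 + 2*181 = -14 + 362 = 348)
r = -22809 (r = (348 - 23499) + 342 = -23151 + 342 = -22809)
sqrt(r + k(-394, -61*1)) = sqrt(-22809 + (-5 - 593/6*(-394))) = sqrt(-22809 + (-5 + 116821/3)) = sqrt(-22809 + 116806/3) = sqrt(48379/3) = sqrt(145137)/3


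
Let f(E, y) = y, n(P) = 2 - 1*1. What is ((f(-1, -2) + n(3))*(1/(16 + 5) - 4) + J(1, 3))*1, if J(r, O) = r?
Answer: 104/21 ≈ 4.9524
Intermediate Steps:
n(P) = 1 (n(P) = 2 - 1 = 1)
((f(-1, -2) + n(3))*(1/(16 + 5) - 4) + J(1, 3))*1 = ((-2 + 1)*(1/(16 + 5) - 4) + 1)*1 = (-(1/21 - 4) + 1)*1 = (-1*(-83/21) + 1)*1 = (83/21 + 1)*1 = (104/21)*1 = 104/21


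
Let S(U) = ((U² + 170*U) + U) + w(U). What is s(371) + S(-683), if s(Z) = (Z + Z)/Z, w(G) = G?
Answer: 349015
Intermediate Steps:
s(Z) = 2 (s(Z) = (2*Z)/Z = 2)
S(U) = U² + 172*U (S(U) = ((U² + 170*U) + U) + U = (U² + 171*U) + U = U² + 172*U)
s(371) + S(-683) = 2 - 683*(172 - 683) = 2 - 683*(-511) = 2 + 349013 = 349015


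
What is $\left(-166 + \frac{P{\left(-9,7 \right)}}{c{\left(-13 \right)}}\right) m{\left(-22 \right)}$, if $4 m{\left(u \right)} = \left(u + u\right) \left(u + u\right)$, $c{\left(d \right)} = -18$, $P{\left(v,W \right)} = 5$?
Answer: $- \frac{724306}{9} \approx -80479.0$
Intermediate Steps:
$m{\left(u \right)} = u^{2}$ ($m{\left(u \right)} = \frac{\left(u + u\right) \left(u + u\right)}{4} = \frac{2 u 2 u}{4} = \frac{4 u^{2}}{4} = u^{2}$)
$\left(-166 + \frac{P{\left(-9,7 \right)}}{c{\left(-13 \right)}}\right) m{\left(-22 \right)} = \left(-166 + \frac{5}{-18}\right) \left(-22\right)^{2} = \left(-166 + 5 \left(- \frac{1}{18}\right)\right) 484 = \left(-166 - \frac{5}{18}\right) 484 = \left(- \frac{2993}{18}\right) 484 = - \frac{724306}{9}$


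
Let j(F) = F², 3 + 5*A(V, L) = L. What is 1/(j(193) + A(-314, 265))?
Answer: 5/186507 ≈ 2.6809e-5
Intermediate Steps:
A(V, L) = -⅗ + L/5
1/(j(193) + A(-314, 265)) = 1/(193² + (-⅗ + (⅕)*265)) = 1/(37249 + (-⅗ + 53)) = 1/(37249 + 262/5) = 1/(186507/5) = 5/186507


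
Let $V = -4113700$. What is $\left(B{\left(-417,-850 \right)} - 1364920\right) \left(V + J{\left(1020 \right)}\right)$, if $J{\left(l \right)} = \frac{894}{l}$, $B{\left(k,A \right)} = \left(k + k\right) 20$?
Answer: $\frac{96619274054160}{17} \approx 5.6835 \cdot 10^{12}$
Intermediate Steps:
$B{\left(k,A \right)} = 40 k$ ($B{\left(k,A \right)} = 2 k 20 = 40 k$)
$\left(B{\left(-417,-850 \right)} - 1364920\right) \left(V + J{\left(1020 \right)}\right) = \left(40 \left(-417\right) - 1364920\right) \left(-4113700 + \frac{894}{1020}\right) = \left(-16680 - 1364920\right) \left(-4113700 + 894 \cdot \frac{1}{1020}\right) = - 1381600 \left(-4113700 + \frac{149}{170}\right) = \left(-1381600\right) \left(- \frac{699328851}{170}\right) = \frac{96619274054160}{17}$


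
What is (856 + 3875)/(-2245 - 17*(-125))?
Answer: -1577/40 ≈ -39.425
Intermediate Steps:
(856 + 3875)/(-2245 - 17*(-125)) = 4731/(-2245 + 2125) = 4731/(-120) = 4731*(-1/120) = -1577/40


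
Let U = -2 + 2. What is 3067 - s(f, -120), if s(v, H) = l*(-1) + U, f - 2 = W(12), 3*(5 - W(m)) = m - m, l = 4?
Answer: 3071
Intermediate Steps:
W(m) = 5 (W(m) = 5 - (m - m)/3 = 5 - ⅓*0 = 5 + 0 = 5)
f = 7 (f = 2 + 5 = 7)
U = 0
s(v, H) = -4 (s(v, H) = 4*(-1) + 0 = -4 + 0 = -4)
3067 - s(f, -120) = 3067 - 1*(-4) = 3067 + 4 = 3071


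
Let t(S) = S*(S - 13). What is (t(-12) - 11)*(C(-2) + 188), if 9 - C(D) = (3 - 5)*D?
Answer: 55777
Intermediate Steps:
t(S) = S*(-13 + S)
C(D) = 9 + 2*D (C(D) = 9 - (3 - 5)*D = 9 - (-2)*D = 9 + 2*D)
(t(-12) - 11)*(C(-2) + 188) = (-12*(-13 - 12) - 11)*((9 + 2*(-2)) + 188) = (-12*(-25) - 11)*((9 - 4) + 188) = (300 - 11)*(5 + 188) = 289*193 = 55777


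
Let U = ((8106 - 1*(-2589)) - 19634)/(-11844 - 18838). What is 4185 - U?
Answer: 128395231/30682 ≈ 4184.7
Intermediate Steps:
U = 8939/30682 (U = ((8106 + 2589) - 19634)/(-30682) = (10695 - 19634)*(-1/30682) = -8939*(-1/30682) = 8939/30682 ≈ 0.29134)
4185 - U = 4185 - 1*8939/30682 = 4185 - 8939/30682 = 128395231/30682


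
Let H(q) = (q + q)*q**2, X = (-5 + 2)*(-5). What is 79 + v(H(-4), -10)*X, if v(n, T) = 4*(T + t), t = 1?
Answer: -461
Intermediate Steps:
X = 15 (X = -3*(-5) = 15)
H(q) = 2*q**3 (H(q) = (2*q)*q**2 = 2*q**3)
v(n, T) = 4 + 4*T (v(n, T) = 4*(T + 1) = 4*(1 + T) = 4 + 4*T)
79 + v(H(-4), -10)*X = 79 + (4 + 4*(-10))*15 = 79 + (4 - 40)*15 = 79 - 36*15 = 79 - 540 = -461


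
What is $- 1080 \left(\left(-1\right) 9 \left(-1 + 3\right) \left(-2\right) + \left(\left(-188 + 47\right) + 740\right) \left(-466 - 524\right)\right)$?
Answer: $640411920$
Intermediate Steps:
$- 1080 \left(\left(-1\right) 9 \left(-1 + 3\right) \left(-2\right) + \left(\left(-188 + 47\right) + 740\right) \left(-466 - 524\right)\right) = - 1080 \left(- 9 \cdot 2 \left(-2\right) + \left(-141 + 740\right) \left(-990\right)\right) = - 1080 \left(\left(-9\right) \left(-4\right) + 599 \left(-990\right)\right) = - 1080 \left(36 - 593010\right) = \left(-1080\right) \left(-592974\right) = 640411920$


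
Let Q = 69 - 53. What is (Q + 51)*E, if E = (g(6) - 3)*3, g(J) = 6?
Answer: 603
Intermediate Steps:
Q = 16
E = 9 (E = (6 - 3)*3 = 3*3 = 9)
(Q + 51)*E = (16 + 51)*9 = 67*9 = 603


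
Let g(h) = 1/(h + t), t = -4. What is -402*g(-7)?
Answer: 402/11 ≈ 36.545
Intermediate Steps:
g(h) = 1/(-4 + h) (g(h) = 1/(h - 4) = 1/(-4 + h))
-402*g(-7) = -402/(-4 - 7) = -402/(-11) = -402*(-1/11) = 402/11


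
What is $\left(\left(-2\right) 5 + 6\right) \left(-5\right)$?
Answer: $20$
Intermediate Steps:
$\left(\left(-2\right) 5 + 6\right) \left(-5\right) = \left(-10 + 6\right) \left(-5\right) = \left(-4\right) \left(-5\right) = 20$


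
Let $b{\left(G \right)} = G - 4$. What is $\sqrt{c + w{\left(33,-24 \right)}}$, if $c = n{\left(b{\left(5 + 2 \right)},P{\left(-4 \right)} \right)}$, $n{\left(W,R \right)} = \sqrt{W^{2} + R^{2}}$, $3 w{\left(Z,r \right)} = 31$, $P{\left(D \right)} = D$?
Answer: $\frac{\sqrt{138}}{3} \approx 3.9158$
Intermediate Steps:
$w{\left(Z,r \right)} = \frac{31}{3}$ ($w{\left(Z,r \right)} = \frac{1}{3} \cdot 31 = \frac{31}{3}$)
$b{\left(G \right)} = -4 + G$ ($b{\left(G \right)} = G - 4 = -4 + G$)
$n{\left(W,R \right)} = \sqrt{R^{2} + W^{2}}$
$c = 5$ ($c = \sqrt{\left(-4\right)^{2} + \left(-4 + \left(5 + 2\right)\right)^{2}} = \sqrt{16 + \left(-4 + 7\right)^{2}} = \sqrt{16 + 3^{2}} = \sqrt{16 + 9} = \sqrt{25} = 5$)
$\sqrt{c + w{\left(33,-24 \right)}} = \sqrt{5 + \frac{31}{3}} = \sqrt{\frac{46}{3}} = \frac{\sqrt{138}}{3}$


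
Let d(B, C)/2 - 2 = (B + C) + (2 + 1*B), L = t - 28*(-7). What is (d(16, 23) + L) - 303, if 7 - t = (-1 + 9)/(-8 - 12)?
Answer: 92/5 ≈ 18.400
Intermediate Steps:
t = 37/5 (t = 7 - (-1 + 9)/(-8 - 12) = 7 - 8/(-20) = 7 - 8*(-1)/20 = 7 - 1*(-⅖) = 7 + ⅖ = 37/5 ≈ 7.4000)
L = 1017/5 (L = 37/5 - 28*(-7) = 37/5 + 196 = 1017/5 ≈ 203.40)
d(B, C) = 8 + 2*C + 4*B (d(B, C) = 4 + 2*((B + C) + (2 + 1*B)) = 4 + 2*((B + C) + (2 + B)) = 4 + 2*(2 + C + 2*B) = 4 + (4 + 2*C + 4*B) = 8 + 2*C + 4*B)
(d(16, 23) + L) - 303 = ((8 + 2*23 + 4*16) + 1017/5) - 303 = ((8 + 46 + 64) + 1017/5) - 303 = (118 + 1017/5) - 303 = 1607/5 - 303 = 92/5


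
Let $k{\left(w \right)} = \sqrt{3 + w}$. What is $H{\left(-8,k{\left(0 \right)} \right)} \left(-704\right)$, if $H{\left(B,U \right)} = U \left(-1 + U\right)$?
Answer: $-2112 + 704 \sqrt{3} \approx -892.64$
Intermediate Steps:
$H{\left(-8,k{\left(0 \right)} \right)} \left(-704\right) = \sqrt{3 + 0} \left(-1 + \sqrt{3 + 0}\right) \left(-704\right) = \sqrt{3} \left(-1 + \sqrt{3}\right) \left(-704\right) = - 704 \sqrt{3} \left(-1 + \sqrt{3}\right)$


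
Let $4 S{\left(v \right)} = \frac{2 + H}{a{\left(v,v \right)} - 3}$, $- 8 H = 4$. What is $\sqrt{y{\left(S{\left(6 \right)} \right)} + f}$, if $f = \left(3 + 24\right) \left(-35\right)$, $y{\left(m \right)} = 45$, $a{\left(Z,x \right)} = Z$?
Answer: $30 i \approx 30.0 i$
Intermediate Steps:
$H = - \frac{1}{2}$ ($H = \left(- \frac{1}{8}\right) 4 = - \frac{1}{2} \approx -0.5$)
$S{\left(v \right)} = \frac{3}{8 \left(-3 + v\right)}$ ($S{\left(v \right)} = \frac{\left(2 - \frac{1}{2}\right) \frac{1}{v - 3}}{4} = \frac{\frac{3}{2} \frac{1}{-3 + v}}{4} = \frac{3}{8 \left(-3 + v\right)}$)
$f = -945$ ($f = 27 \left(-35\right) = -945$)
$\sqrt{y{\left(S{\left(6 \right)} \right)} + f} = \sqrt{45 - 945} = \sqrt{-900} = 30 i$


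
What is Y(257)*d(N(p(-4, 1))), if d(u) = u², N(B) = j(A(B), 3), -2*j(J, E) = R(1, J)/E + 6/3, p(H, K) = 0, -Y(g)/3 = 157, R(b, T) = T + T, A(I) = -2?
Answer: -157/3 ≈ -52.333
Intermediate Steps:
R(b, T) = 2*T
Y(g) = -471 (Y(g) = -3*157 = -471)
j(J, E) = -1 - J/E (j(J, E) = -((2*J)/E + 6/3)/2 = -(2*J/E + 6*(⅓))/2 = -(2*J/E + 2)/2 = -(2 + 2*J/E)/2 = -1 - J/E)
N(B) = -⅓ (N(B) = (-1*3 - 1*(-2))/3 = (-3 + 2)/3 = (⅓)*(-1) = -⅓)
Y(257)*d(N(p(-4, 1))) = -471*(-⅓)² = -471*⅑ = -157/3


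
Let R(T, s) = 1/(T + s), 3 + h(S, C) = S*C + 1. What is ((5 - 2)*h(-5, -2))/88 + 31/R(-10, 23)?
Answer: 4436/11 ≈ 403.27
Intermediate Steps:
h(S, C) = -2 + C*S (h(S, C) = -3 + (S*C + 1) = -3 + (C*S + 1) = -3 + (1 + C*S) = -2 + C*S)
((5 - 2)*h(-5, -2))/88 + 31/R(-10, 23) = ((5 - 2)*(-2 - 2*(-5)))/88 + 31/(1/(-10 + 23)) = (3*(-2 + 10))*(1/88) + 31/(1/13) = (3*8)*(1/88) + 31/(1/13) = 24*(1/88) + 31*13 = 3/11 + 403 = 4436/11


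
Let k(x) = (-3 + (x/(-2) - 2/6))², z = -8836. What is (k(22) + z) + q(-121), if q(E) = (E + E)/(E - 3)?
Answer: -4814761/558 ≈ -8628.6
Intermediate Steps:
q(E) = 2*E/(-3 + E) (q(E) = (2*E)/(-3 + E) = 2*E/(-3 + E))
k(x) = (-10/3 - x/2)² (k(x) = (-3 + (x*(-½) - 2*⅙))² = (-3 + (-x/2 - ⅓))² = (-3 + (-⅓ - x/2))² = (-10/3 - x/2)²)
(k(22) + z) + q(-121) = ((20 + 3*22)²/36 - 8836) + 2*(-121)/(-3 - 121) = ((20 + 66)²/36 - 8836) + 2*(-121)/(-124) = ((1/36)*86² - 8836) + 2*(-121)*(-1/124) = ((1/36)*7396 - 8836) + 121/62 = (1849/9 - 8836) + 121/62 = -77675/9 + 121/62 = -4814761/558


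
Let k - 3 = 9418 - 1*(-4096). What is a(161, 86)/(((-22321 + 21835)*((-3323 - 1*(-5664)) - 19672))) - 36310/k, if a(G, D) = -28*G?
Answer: -152947599548/56925939861 ≈ -2.6868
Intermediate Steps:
k = 13517 (k = 3 + (9418 - 1*(-4096)) = 3 + (9418 + 4096) = 3 + 13514 = 13517)
a(161, 86)/(((-22321 + 21835)*((-3323 - 1*(-5664)) - 19672))) - 36310/k = (-28*161)/(((-22321 + 21835)*((-3323 - 1*(-5664)) - 19672))) - 36310/13517 = -4508*(-1/(486*((-3323 + 5664) - 19672))) - 36310*1/13517 = -4508*(-1/(486*(2341 - 19672))) - 36310/13517 = -4508/((-486*(-17331))) - 36310/13517 = -4508/8422866 - 36310/13517 = -4508*1/8422866 - 36310/13517 = -2254/4211433 - 36310/13517 = -152947599548/56925939861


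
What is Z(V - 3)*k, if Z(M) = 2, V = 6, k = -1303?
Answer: -2606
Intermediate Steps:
Z(V - 3)*k = 2*(-1303) = -2606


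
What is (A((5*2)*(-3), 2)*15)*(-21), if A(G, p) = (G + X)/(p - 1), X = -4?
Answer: 10710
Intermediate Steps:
A(G, p) = (-4 + G)/(-1 + p) (A(G, p) = (G - 4)/(p - 1) = (-4 + G)/(-1 + p))
(A((5*2)*(-3), 2)*15)*(-21) = (((-4 + (5*2)*(-3))/(-1 + 2))*15)*(-21) = (((-4 + 10*(-3))/1)*15)*(-21) = ((1*(-4 - 30))*15)*(-21) = ((1*(-34))*15)*(-21) = -34*15*(-21) = -510*(-21) = 10710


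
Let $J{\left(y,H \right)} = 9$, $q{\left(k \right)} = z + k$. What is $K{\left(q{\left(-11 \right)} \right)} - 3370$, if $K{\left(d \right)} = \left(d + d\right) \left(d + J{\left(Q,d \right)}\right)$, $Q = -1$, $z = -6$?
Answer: $-3098$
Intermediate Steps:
$q{\left(k \right)} = -6 + k$
$K{\left(d \right)} = 2 d \left(9 + d\right)$ ($K{\left(d \right)} = \left(d + d\right) \left(d + 9\right) = 2 d \left(9 + d\right)$)
$K{\left(q{\left(-11 \right)} \right)} - 3370 = 2 \left(-6 - 11\right) \left(9 - 17\right) - 3370 = 2 \left(-17\right) \left(9 - 17\right) - 3370 = 2 \left(-17\right) \left(-8\right) - 3370 = 272 - 3370 = -3098$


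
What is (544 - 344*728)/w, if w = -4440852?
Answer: 20824/370071 ≈ 0.056270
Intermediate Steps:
(544 - 344*728)/w = (544 - 344*728)/(-4440852) = (544 - 250432)*(-1/4440852) = -249888*(-1/4440852) = 20824/370071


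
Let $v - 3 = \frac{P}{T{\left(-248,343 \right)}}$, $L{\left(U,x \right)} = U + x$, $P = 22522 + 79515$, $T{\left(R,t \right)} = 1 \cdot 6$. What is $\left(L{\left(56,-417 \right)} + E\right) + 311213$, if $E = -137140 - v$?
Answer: $\frac{940217}{6} \approx 1.567 \cdot 10^{5}$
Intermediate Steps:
$T{\left(R,t \right)} = 6$
$P = 102037$
$v = \frac{102055}{6}$ ($v = 3 + \frac{102037}{6} = \frac{102055}{6} \approx 17009.0$)
$E = - \frac{924895}{6}$ ($E = -137140 - \frac{102055}{6} = - \frac{924895}{6} \approx -1.5415 \cdot 10^{5}$)
$\left(L{\left(56,-417 \right)} + E\right) + 311213 = \left(\left(56 - 417\right) - \frac{924895}{6}\right) + 311213 = \left(-361 - \frac{924895}{6}\right) + 311213 = - \frac{927061}{6} + 311213 = \frac{940217}{6}$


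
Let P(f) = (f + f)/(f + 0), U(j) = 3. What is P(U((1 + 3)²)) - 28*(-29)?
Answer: 814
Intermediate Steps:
P(f) = 2 (P(f) = (2*f)/f = 2)
P(U((1 + 3)²)) - 28*(-29) = 2 - 28*(-29) = 2 + 812 = 814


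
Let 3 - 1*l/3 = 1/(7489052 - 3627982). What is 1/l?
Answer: 3861070/34749627 ≈ 0.11111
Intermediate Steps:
l = 34749627/3861070 (l = 9 - 3/(7489052 - 3627982) = 9 - 3/3861070 = 34749627/3861070 ≈ 9.0000)
1/l = 1/(34749627/3861070) = 3861070/34749627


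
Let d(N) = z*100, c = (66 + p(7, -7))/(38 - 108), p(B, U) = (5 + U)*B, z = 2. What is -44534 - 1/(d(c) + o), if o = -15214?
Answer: -668633475/15014 ≈ -44534.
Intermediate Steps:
p(B, U) = B*(5 + U)
c = -26/35 (c = (66 + 7*(5 - 7))/(38 - 108) = (66 + 7*(-2))/(-70) = (66 - 14)*(-1/70) = 52*(-1/70) = -26/35 ≈ -0.74286)
d(N) = 200 (d(N) = 2*100 = 200)
-44534 - 1/(d(c) + o) = -44534 - 1/(200 - 15214) = -44534 - 1/(-15014) = -44534 - 1*(-1/15014) = -44534 + 1/15014 = -668633475/15014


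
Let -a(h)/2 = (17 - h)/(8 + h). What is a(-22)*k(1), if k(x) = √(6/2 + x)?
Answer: 78/7 ≈ 11.143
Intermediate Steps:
a(h) = -2*(17 - h)/(8 + h)
k(x) = √(3 + x) (k(x) = √(6*(½) + x) = √(3 + x))
a(-22)*k(1) = (2*(-17 - 22)/(8 - 22))*√(3 + 1) = (2*(-39)/(-14))*√4 = (2*(-1/14)*(-39))*2 = (39/7)*2 = 78/7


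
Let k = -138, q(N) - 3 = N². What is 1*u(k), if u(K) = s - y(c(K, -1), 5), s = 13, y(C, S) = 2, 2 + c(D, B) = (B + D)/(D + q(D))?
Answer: 11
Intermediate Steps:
q(N) = 3 + N²
c(D, B) = -2 + (B + D)/(3 + D + D²) (c(D, B) = -2 + (B + D)/(D + (3 + D²)) = -2 + (B + D)/(3 + D + D²))
u(K) = 11 (u(K) = 13 - 1*2 = 13 - 2 = 11)
1*u(k) = 1*11 = 11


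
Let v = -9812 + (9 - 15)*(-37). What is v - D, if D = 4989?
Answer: -14579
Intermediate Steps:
v = -9590 (v = -9812 - 6*(-37) = -9812 + 222 = -9590)
v - D = -9590 - 1*4989 = -9590 - 4989 = -14579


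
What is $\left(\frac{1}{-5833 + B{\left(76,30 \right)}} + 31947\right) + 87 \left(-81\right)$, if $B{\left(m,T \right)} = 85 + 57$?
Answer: $\frac{141705899}{5691} \approx 24900.0$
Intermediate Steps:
$B{\left(m,T \right)} = 142$
$\left(\frac{1}{-5833 + B{\left(76,30 \right)}} + 31947\right) + 87 \left(-81\right) = \left(\frac{1}{-5833 + 142} + 31947\right) + 87 \left(-81\right) = \left(\frac{1}{-5691} + 31947\right) - 7047 = \left(- \frac{1}{5691} + 31947\right) - 7047 = \frac{181810376}{5691} - 7047 = \frac{141705899}{5691}$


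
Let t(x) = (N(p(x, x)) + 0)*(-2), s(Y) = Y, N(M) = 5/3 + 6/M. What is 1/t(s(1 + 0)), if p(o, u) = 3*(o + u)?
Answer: -3/16 ≈ -0.18750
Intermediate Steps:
p(o, u) = 3*o + 3*u
N(M) = 5/3 + 6/M (N(M) = 5*(⅓) + 6/M = 5/3 + 6/M)
t(x) = -10/3 - 2/x (t(x) = ((5/3 + 6/(3*x + 3*x)) + 0)*(-2) = ((5/3 + 6/((6*x))) + 0)*(-2) = ((5/3 + 6*(1/(6*x))) + 0)*(-2) = ((5/3 + 1/x) + 0)*(-2) = (5/3 + 1/x)*(-2) = -10/3 - 2/x)
1/t(s(1 + 0)) = 1/(-10/3 - 2/(1 + 0)) = 1/(-10/3 - 2/1) = 1/(-10/3 - 2*1) = 1/(-10/3 - 2) = 1/(-16/3) = -3/16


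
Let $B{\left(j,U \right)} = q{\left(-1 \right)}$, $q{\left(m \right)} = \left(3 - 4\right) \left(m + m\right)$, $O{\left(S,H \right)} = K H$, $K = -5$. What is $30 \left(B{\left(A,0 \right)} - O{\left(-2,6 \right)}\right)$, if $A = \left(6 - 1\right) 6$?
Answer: $960$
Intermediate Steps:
$O{\left(S,H \right)} = - 5 H$
$A = 30$ ($A = 5 \cdot 6 = 30$)
$q{\left(m \right)} = - 2 m$
$B{\left(j,U \right)} = 2$ ($B{\left(j,U \right)} = \left(-2\right) \left(-1\right) = 2$)
$30 \left(B{\left(A,0 \right)} - O{\left(-2,6 \right)}\right) = 30 \left(2 - \left(-5\right) 6\right) = 30 \left(2 - -30\right) = 30 \left(2 + 30\right) = 30 \cdot 32 = 960$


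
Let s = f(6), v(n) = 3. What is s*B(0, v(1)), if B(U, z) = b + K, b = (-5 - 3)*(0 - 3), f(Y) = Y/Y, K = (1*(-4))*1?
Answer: 20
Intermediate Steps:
K = -4 (K = -4*1 = -4)
f(Y) = 1
b = 24 (b = -8*(-3) = 24)
B(U, z) = 20 (B(U, z) = 24 - 4 = 20)
s = 1
s*B(0, v(1)) = 1*20 = 20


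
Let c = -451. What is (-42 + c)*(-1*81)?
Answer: 39933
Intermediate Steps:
(-42 + c)*(-1*81) = (-42 - 451)*(-1*81) = -493*(-81) = 39933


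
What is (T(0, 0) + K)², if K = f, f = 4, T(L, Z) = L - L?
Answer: 16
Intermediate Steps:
T(L, Z) = 0
K = 4
(T(0, 0) + K)² = (0 + 4)² = 4² = 16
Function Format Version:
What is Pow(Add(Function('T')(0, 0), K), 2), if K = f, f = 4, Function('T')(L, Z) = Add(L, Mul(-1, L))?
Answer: 16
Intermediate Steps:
Function('T')(L, Z) = 0
K = 4
Pow(Add(Function('T')(0, 0), K), 2) = Pow(Add(0, 4), 2) = Pow(4, 2) = 16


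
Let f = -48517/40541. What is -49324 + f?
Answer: -1999692801/40541 ≈ -49325.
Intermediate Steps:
f = -48517/40541 (f = -48517*1/40541 = -48517/40541 ≈ -1.1967)
-49324 + f = -49324 - 48517/40541 = -1999692801/40541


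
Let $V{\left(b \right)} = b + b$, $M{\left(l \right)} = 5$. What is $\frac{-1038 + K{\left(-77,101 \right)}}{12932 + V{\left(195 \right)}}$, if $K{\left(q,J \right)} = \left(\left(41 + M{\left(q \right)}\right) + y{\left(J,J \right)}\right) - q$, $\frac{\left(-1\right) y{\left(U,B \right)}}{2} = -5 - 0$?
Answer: $- \frac{905}{13322} \approx -0.067933$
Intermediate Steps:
$V{\left(b \right)} = 2 b$
$y{\left(U,B \right)} = 10$ ($y{\left(U,B \right)} = - 2 \left(-5 - 0\right) = - 2 \left(-5 + 0\right) = \left(-2\right) \left(-5\right) = 10$)
$K{\left(q,J \right)} = 56 - q$ ($K{\left(q,J \right)} = \left(\left(41 + 5\right) + 10\right) - q = \left(46 + 10\right) - q = 56 - q$)
$\frac{-1038 + K{\left(-77,101 \right)}}{12932 + V{\left(195 \right)}} = \frac{-1038 + \left(56 - -77\right)}{12932 + 2 \cdot 195} = \frac{-1038 + \left(56 + 77\right)}{12932 + 390} = \frac{-1038 + 133}{13322} = \left(-905\right) \frac{1}{13322} = - \frac{905}{13322}$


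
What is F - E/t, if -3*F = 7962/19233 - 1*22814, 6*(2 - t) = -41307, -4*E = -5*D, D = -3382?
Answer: 671524223905/88298703 ≈ 7605.1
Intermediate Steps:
E = -8455/2 (E = -(-5)*(-3382)/4 = -¼*16910 = -8455/2 ≈ -4227.5)
t = 13773/2 (t = 2 - ⅙*(-41307) = 2 + 13769/2 = 13773/2 ≈ 6886.5)
F = 146257900/19233 (F = -(7962/19233 - 1*22814)/3 = -(7962*(1/19233) - 22814)/3 = -(2654/6411 - 22814)/3 = -⅓*(-146257900/6411) = 146257900/19233 ≈ 7604.5)
F - E/t = 146257900/19233 - (-8455)/(2*13773/2) = 146257900/19233 - (-8455)*2/(2*13773) = 146257900/19233 - 1*(-8455/13773) = 146257900/19233 + 8455/13773 = 671524223905/88298703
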